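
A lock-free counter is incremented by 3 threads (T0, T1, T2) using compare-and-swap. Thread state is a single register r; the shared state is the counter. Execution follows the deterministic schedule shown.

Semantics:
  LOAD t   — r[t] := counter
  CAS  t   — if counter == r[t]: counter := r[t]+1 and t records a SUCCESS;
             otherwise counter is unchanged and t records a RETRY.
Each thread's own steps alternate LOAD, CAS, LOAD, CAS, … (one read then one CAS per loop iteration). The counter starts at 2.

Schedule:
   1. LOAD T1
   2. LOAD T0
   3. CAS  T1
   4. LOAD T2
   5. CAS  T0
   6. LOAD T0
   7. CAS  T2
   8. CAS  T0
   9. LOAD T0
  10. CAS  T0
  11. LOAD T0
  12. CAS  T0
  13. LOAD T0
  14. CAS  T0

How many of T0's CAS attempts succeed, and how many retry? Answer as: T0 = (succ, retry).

T0 = (3, 2)

step 1: T1 LOAD ⇒ load; ctr=2 reg=2
step 2: T0 LOAD ⇒ load; ctr=2 reg=2
step 3: T1 CAS ⇒ ok; ctr=3 reg=2
step 4: T2 LOAD ⇒ load; ctr=3 reg=3
step 5: T0 CAS ⇒ retry; ctr=3 reg=2
step 6: T0 LOAD ⇒ load; ctr=3 reg=3
step 7: T2 CAS ⇒ ok; ctr=4 reg=3
step 8: T0 CAS ⇒ retry; ctr=4 reg=3
step 9: T0 LOAD ⇒ load; ctr=4 reg=4
step 10: T0 CAS ⇒ ok; ctr=5 reg=4
step 11: T0 LOAD ⇒ load; ctr=5 reg=5
step 12: T0 CAS ⇒ ok; ctr=6 reg=5
step 13: T0 LOAD ⇒ load; ctr=6 reg=6
step 14: T0 CAS ⇒ ok; ctr=7 reg=6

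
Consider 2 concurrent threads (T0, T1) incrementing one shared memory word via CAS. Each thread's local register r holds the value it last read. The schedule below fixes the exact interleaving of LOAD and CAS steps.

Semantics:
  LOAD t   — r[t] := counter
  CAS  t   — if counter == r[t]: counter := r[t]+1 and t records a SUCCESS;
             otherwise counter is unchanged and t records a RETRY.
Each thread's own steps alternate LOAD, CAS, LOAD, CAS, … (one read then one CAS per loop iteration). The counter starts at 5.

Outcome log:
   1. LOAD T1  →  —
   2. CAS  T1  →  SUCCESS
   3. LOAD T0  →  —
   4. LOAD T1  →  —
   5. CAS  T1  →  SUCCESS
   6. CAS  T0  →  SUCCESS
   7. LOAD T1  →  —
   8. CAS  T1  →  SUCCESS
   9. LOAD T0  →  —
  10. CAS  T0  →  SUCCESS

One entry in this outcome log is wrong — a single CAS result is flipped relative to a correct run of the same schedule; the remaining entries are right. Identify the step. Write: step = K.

Re-executing:
T1 LOAD — after: cnt=5, r=5 — load
T1 CAS — after: cnt=6, r=5 — ok
T0 LOAD — after: cnt=6, r=6 — load
T1 LOAD — after: cnt=6, r=6 — load
T1 CAS — after: cnt=7, r=6 — ok
T0 CAS — after: cnt=7, r=6 — retry
T1 LOAD — after: cnt=7, r=7 — load
T1 CAS — after: cnt=8, r=7 — ok
T0 LOAD — after: cnt=8, r=8 — load
T0 CAS — after: cnt=9, r=8 — ok
Log disagrees first at step 6.

step = 6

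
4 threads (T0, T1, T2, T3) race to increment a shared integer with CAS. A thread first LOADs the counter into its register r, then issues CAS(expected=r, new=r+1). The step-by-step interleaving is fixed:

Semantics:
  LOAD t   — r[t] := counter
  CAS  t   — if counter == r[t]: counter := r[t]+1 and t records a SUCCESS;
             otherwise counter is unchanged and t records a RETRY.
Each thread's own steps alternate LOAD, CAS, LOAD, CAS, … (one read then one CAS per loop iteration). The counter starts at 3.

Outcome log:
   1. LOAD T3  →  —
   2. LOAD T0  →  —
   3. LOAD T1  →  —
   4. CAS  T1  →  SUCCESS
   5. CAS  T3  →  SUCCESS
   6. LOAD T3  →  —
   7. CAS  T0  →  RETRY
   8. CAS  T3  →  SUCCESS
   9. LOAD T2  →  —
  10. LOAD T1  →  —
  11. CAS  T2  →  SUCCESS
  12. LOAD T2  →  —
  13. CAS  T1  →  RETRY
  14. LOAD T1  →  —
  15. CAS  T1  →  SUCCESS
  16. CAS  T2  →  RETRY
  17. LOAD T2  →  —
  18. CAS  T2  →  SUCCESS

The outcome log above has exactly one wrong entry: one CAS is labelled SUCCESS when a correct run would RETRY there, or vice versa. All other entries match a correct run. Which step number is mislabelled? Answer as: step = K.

Reference trace:
1. LOAD T3 → mem=3 r[T3]=3 [LOAD]
2. LOAD T0 → mem=3 r[T0]=3 [LOAD]
3. LOAD T1 → mem=3 r[T1]=3 [LOAD]
4. CAS T1 → mem=4 r[T1]=3 [OK]
5. CAS T3 → mem=4 r[T3]=3 [RETRY]
6. LOAD T3 → mem=4 r[T3]=4 [LOAD]
7. CAS T0 → mem=4 r[T0]=3 [RETRY]
8. CAS T3 → mem=5 r[T3]=4 [OK]
9. LOAD T2 → mem=5 r[T2]=5 [LOAD]
10. LOAD T1 → mem=5 r[T1]=5 [LOAD]
11. CAS T2 → mem=6 r[T2]=5 [OK]
12. LOAD T2 → mem=6 r[T2]=6 [LOAD]
13. CAS T1 → mem=6 r[T1]=5 [RETRY]
14. LOAD T1 → mem=6 r[T1]=6 [LOAD]
15. CAS T1 → mem=7 r[T1]=6 [OK]
16. CAS T2 → mem=7 r[T2]=6 [RETRY]
17. LOAD T2 → mem=7 r[T2]=7 [LOAD]
18. CAS T2 → mem=8 r[T2]=7 [OK]
Mismatch at 5.

step = 5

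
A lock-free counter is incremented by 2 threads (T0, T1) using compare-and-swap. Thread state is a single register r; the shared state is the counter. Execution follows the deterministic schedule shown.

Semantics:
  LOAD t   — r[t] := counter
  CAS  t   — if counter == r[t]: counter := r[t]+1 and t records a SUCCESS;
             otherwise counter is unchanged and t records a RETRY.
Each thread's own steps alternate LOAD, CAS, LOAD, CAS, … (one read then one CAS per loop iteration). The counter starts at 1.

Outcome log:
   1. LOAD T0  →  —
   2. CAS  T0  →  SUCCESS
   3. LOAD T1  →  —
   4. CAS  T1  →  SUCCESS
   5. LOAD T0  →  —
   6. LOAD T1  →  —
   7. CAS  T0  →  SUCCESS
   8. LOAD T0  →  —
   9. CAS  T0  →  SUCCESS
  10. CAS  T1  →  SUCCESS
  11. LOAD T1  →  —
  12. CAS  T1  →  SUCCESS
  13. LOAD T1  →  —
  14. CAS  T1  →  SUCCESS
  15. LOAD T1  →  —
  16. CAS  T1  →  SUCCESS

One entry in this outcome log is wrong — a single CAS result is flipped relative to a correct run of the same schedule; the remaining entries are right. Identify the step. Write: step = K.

Re-executing:
#1 T0 reads 1
#2 T0 CAS(1→2) writes; counter now 2
#3 T1 reads 2
#4 T1 CAS(2→3) writes; counter now 3
#5 T0 reads 3
#6 T1 reads 3
#7 T0 CAS(3→4) writes; counter now 4
#8 T0 reads 4
#9 T0 CAS(4→5) writes; counter now 5
#10 T1 CAS(3→4) fails; counter now 5
#11 T1 reads 5
#12 T1 CAS(5→6) writes; counter now 6
#13 T1 reads 6
#14 T1 CAS(6→7) writes; counter now 7
#15 T1 reads 7
#16 T1 CAS(7→8) writes; counter now 8
Log disagrees first at step 10.

step = 10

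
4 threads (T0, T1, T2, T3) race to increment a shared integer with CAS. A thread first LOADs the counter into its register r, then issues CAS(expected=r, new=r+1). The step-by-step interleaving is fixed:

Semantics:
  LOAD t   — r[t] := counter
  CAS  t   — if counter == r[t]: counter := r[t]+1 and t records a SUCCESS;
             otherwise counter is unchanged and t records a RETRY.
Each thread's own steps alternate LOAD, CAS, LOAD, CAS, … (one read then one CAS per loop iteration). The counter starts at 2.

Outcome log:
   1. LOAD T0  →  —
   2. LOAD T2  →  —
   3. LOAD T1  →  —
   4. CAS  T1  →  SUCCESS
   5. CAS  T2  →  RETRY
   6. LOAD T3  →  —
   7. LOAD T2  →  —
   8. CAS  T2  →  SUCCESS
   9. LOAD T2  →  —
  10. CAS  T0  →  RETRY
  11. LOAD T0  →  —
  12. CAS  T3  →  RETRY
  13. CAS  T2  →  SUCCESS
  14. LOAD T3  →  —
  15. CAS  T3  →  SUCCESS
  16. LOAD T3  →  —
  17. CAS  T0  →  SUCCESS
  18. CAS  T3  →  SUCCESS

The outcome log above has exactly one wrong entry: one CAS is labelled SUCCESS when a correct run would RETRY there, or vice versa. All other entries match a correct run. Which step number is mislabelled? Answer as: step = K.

step = 17

Re-executing:
#1 T0 reads 2
#2 T2 reads 2
#3 T1 reads 2
#4 T1 CAS(2→3) writes; counter now 3
#5 T2 CAS(2→3) fails; counter now 3
#6 T3 reads 3
#7 T2 reads 3
#8 T2 CAS(3→4) writes; counter now 4
#9 T2 reads 4
#10 T0 CAS(2→3) fails; counter now 4
#11 T0 reads 4
#12 T3 CAS(3→4) fails; counter now 4
#13 T2 CAS(4→5) writes; counter now 5
#14 T3 reads 5
#15 T3 CAS(5→6) writes; counter now 6
#16 T3 reads 6
#17 T0 CAS(4→5) fails; counter now 6
#18 T3 CAS(6→7) writes; counter now 7
Log disagrees first at step 17.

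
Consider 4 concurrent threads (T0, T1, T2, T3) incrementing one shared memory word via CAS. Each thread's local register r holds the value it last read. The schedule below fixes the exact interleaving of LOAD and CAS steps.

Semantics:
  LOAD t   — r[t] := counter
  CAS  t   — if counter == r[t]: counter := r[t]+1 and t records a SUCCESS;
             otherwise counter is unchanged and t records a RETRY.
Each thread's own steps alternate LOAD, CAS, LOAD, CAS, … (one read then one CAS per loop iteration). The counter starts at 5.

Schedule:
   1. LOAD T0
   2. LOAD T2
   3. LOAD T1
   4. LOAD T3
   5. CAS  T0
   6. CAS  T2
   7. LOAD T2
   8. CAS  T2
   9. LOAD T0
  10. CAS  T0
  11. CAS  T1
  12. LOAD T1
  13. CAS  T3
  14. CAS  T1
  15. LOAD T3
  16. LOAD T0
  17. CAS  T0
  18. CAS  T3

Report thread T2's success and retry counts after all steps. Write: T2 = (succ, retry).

[1] T0.load  rd  (counter 5, T0.r 5)
[2] T2.load  rd  (counter 5, T2.r 5)
[3] T1.load  rd  (counter 5, T1.r 5)
[4] T3.load  rd  (counter 5, T3.r 5)
[5] T0.cas  hit  (counter 6, T0.r 5)
[6] T2.cas  miss  (counter 6, T2.r 5)
[7] T2.load  rd  (counter 6, T2.r 6)
[8] T2.cas  hit  (counter 7, T2.r 6)
[9] T0.load  rd  (counter 7, T0.r 7)
[10] T0.cas  hit  (counter 8, T0.r 7)
[11] T1.cas  miss  (counter 8, T1.r 5)
[12] T1.load  rd  (counter 8, T1.r 8)
[13] T3.cas  miss  (counter 8, T3.r 5)
[14] T1.cas  hit  (counter 9, T1.r 8)
[15] T3.load  rd  (counter 9, T3.r 9)
[16] T0.load  rd  (counter 9, T0.r 9)
[17] T0.cas  hit  (counter 10, T0.r 9)
[18] T3.cas  miss  (counter 10, T3.r 9)

T2 = (1, 1)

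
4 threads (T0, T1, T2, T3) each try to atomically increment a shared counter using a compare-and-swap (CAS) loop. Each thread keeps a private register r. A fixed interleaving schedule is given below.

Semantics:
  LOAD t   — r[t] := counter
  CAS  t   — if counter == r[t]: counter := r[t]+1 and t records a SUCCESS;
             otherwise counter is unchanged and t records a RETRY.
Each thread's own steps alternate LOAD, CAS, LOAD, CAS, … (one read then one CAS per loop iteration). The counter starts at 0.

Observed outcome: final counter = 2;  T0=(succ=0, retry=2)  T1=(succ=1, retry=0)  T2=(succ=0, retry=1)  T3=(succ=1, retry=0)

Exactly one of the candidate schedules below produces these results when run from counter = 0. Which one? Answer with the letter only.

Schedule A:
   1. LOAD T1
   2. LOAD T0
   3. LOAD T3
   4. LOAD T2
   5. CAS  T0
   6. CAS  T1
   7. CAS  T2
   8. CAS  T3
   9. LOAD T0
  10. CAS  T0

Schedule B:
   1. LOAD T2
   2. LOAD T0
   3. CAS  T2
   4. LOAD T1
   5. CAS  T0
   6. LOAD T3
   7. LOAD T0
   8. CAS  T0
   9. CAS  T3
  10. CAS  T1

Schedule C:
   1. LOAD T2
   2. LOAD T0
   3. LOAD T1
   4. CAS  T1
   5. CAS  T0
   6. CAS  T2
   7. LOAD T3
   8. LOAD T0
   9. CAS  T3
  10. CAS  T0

C

Tracing schedule C:
1. LOAD T2 → mem=0 r[T2]=0 [LOAD]
2. LOAD T0 → mem=0 r[T0]=0 [LOAD]
3. LOAD T1 → mem=0 r[T1]=0 [LOAD]
4. CAS T1 → mem=1 r[T1]=0 [OK]
5. CAS T0 → mem=1 r[T0]=0 [RETRY]
6. CAS T2 → mem=1 r[T2]=0 [RETRY]
7. LOAD T3 → mem=1 r[T3]=1 [LOAD]
8. LOAD T0 → mem=1 r[T0]=1 [LOAD]
9. CAS T3 → mem=2 r[T3]=1 [OK]
10. CAS T0 → mem=2 r[T0]=1 [RETRY]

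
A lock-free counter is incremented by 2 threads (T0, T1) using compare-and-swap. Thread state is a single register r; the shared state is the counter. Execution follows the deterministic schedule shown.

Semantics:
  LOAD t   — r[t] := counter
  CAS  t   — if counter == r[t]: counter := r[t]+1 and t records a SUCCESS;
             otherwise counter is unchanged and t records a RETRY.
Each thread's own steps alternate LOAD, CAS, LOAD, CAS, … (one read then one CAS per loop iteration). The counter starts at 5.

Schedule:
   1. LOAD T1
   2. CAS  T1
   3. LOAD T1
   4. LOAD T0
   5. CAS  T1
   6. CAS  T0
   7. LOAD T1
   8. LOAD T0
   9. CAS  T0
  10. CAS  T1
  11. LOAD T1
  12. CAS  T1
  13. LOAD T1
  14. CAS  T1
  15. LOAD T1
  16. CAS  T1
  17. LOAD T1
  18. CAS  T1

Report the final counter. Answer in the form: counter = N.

counter = 12

   1) LOAD T1:  M=5  r_T1=5
   2) CAS  T1:  M=6  r_T1=5 ✓
   3) LOAD T1:  M=6  r_T1=6
   4) LOAD T0:  M=6  r_T0=6
   5) CAS  T1:  M=7  r_T1=6 ✓
   6) CAS  T0:  M=7  r_T0=6 ✗
   7) LOAD T1:  M=7  r_T1=7
   8) LOAD T0:  M=7  r_T0=7
   9) CAS  T0:  M=8  r_T0=7 ✓
  10) CAS  T1:  M=8  r_T1=7 ✗
  11) LOAD T1:  M=8  r_T1=8
  12) CAS  T1:  M=9  r_T1=8 ✓
  13) LOAD T1:  M=9  r_T1=9
  14) CAS  T1:  M=10  r_T1=9 ✓
  15) LOAD T1:  M=10  r_T1=10
  16) CAS  T1:  M=11  r_T1=10 ✓
  17) LOAD T1:  M=11  r_T1=11
  18) CAS  T1:  M=12  r_T1=11 ✓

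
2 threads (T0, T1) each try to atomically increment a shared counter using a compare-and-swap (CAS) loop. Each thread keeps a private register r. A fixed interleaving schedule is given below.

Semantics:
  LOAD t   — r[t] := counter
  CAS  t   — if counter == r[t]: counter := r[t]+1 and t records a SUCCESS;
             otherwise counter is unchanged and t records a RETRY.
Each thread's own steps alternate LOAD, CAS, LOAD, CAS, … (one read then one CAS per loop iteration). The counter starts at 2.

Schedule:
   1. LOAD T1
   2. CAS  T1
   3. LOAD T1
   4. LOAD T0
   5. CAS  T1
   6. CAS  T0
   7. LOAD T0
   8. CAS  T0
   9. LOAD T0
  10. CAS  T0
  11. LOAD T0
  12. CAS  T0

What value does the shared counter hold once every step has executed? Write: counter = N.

1. LOAD T1 → mem=2 r[T1]=2 [LOAD]
2. CAS T1 → mem=3 r[T1]=2 [OK]
3. LOAD T1 → mem=3 r[T1]=3 [LOAD]
4. LOAD T0 → mem=3 r[T0]=3 [LOAD]
5. CAS T1 → mem=4 r[T1]=3 [OK]
6. CAS T0 → mem=4 r[T0]=3 [RETRY]
7. LOAD T0 → mem=4 r[T0]=4 [LOAD]
8. CAS T0 → mem=5 r[T0]=4 [OK]
9. LOAD T0 → mem=5 r[T0]=5 [LOAD]
10. CAS T0 → mem=6 r[T0]=5 [OK]
11. LOAD T0 → mem=6 r[T0]=6 [LOAD]
12. CAS T0 → mem=7 r[T0]=6 [OK]

counter = 7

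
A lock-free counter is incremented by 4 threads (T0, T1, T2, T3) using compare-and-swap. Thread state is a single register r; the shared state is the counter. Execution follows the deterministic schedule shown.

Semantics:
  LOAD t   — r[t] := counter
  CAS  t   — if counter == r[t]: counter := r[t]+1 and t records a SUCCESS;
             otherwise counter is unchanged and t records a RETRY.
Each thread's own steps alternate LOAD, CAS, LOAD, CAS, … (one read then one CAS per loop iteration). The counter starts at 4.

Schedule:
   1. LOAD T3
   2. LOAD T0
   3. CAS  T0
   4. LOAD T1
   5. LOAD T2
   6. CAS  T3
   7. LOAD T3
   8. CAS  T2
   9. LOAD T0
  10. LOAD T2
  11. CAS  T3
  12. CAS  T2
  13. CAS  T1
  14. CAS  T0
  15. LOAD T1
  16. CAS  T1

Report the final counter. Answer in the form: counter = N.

counter = 8

1. LOAD T3 → mem=4 r[T3]=4 [LOAD]
2. LOAD T0 → mem=4 r[T0]=4 [LOAD]
3. CAS T0 → mem=5 r[T0]=4 [OK]
4. LOAD T1 → mem=5 r[T1]=5 [LOAD]
5. LOAD T2 → mem=5 r[T2]=5 [LOAD]
6. CAS T3 → mem=5 r[T3]=4 [RETRY]
7. LOAD T3 → mem=5 r[T3]=5 [LOAD]
8. CAS T2 → mem=6 r[T2]=5 [OK]
9. LOAD T0 → mem=6 r[T0]=6 [LOAD]
10. LOAD T2 → mem=6 r[T2]=6 [LOAD]
11. CAS T3 → mem=6 r[T3]=5 [RETRY]
12. CAS T2 → mem=7 r[T2]=6 [OK]
13. CAS T1 → mem=7 r[T1]=5 [RETRY]
14. CAS T0 → mem=7 r[T0]=6 [RETRY]
15. LOAD T1 → mem=7 r[T1]=7 [LOAD]
16. CAS T1 → mem=8 r[T1]=7 [OK]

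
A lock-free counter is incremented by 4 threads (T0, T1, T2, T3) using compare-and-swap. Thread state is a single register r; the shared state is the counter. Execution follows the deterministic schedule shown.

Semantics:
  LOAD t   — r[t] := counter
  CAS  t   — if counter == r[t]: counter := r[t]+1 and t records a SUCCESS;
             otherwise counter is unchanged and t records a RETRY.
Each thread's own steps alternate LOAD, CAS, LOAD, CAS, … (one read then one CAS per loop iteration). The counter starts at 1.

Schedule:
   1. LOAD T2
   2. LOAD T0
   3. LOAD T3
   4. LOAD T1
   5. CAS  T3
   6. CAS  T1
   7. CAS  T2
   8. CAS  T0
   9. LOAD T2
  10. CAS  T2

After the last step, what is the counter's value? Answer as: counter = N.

step 1: T2 LOAD ⇒ load; ctr=1 reg=1
step 2: T0 LOAD ⇒ load; ctr=1 reg=1
step 3: T3 LOAD ⇒ load; ctr=1 reg=1
step 4: T1 LOAD ⇒ load; ctr=1 reg=1
step 5: T3 CAS ⇒ ok; ctr=2 reg=1
step 6: T1 CAS ⇒ retry; ctr=2 reg=1
step 7: T2 CAS ⇒ retry; ctr=2 reg=1
step 8: T0 CAS ⇒ retry; ctr=2 reg=1
step 9: T2 LOAD ⇒ load; ctr=2 reg=2
step 10: T2 CAS ⇒ ok; ctr=3 reg=2

counter = 3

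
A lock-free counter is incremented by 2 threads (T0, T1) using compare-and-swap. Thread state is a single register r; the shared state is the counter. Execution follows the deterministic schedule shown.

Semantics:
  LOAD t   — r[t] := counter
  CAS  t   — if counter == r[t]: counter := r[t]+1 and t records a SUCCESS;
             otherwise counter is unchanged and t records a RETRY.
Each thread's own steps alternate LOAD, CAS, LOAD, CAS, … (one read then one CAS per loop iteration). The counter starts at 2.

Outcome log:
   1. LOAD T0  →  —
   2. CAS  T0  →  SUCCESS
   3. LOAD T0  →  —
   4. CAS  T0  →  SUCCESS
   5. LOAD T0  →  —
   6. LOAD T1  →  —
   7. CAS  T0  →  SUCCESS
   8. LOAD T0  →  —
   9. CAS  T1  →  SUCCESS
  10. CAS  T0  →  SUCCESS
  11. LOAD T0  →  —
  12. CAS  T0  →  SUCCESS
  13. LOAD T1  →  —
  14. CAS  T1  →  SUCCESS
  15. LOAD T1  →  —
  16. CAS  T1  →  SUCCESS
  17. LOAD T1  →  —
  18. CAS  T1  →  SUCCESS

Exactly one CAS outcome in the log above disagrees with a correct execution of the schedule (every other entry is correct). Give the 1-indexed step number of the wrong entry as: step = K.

step = 9

Reference trace:
T0 LOAD — after: cnt=2, r=2 — load
T0 CAS — after: cnt=3, r=2 — ok
T0 LOAD — after: cnt=3, r=3 — load
T0 CAS — after: cnt=4, r=3 — ok
T0 LOAD — after: cnt=4, r=4 — load
T1 LOAD — after: cnt=4, r=4 — load
T0 CAS — after: cnt=5, r=4 — ok
T0 LOAD — after: cnt=5, r=5 — load
T1 CAS — after: cnt=5, r=4 — retry
T0 CAS — after: cnt=6, r=5 — ok
T0 LOAD — after: cnt=6, r=6 — load
T0 CAS — after: cnt=7, r=6 — ok
T1 LOAD — after: cnt=7, r=7 — load
T1 CAS — after: cnt=8, r=7 — ok
T1 LOAD — after: cnt=8, r=8 — load
T1 CAS — after: cnt=9, r=8 — ok
T1 LOAD — after: cnt=9, r=9 — load
T1 CAS — after: cnt=10, r=9 — ok
Log disagrees first at step 9.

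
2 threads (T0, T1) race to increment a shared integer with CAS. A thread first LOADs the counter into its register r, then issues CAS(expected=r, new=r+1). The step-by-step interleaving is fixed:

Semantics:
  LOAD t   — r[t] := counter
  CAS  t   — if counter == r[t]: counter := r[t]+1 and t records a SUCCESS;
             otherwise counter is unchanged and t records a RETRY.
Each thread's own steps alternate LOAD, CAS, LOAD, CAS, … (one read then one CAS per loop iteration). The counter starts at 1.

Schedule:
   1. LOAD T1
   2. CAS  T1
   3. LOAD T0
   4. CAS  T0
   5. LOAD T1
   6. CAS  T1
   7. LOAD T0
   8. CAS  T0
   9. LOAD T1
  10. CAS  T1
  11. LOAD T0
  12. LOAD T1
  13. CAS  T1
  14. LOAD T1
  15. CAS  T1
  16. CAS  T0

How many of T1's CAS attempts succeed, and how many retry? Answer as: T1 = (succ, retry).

[1] T1.load  rd  (counter 1, T1.r 1)
[2] T1.cas  hit  (counter 2, T1.r 1)
[3] T0.load  rd  (counter 2, T0.r 2)
[4] T0.cas  hit  (counter 3, T0.r 2)
[5] T1.load  rd  (counter 3, T1.r 3)
[6] T1.cas  hit  (counter 4, T1.r 3)
[7] T0.load  rd  (counter 4, T0.r 4)
[8] T0.cas  hit  (counter 5, T0.r 4)
[9] T1.load  rd  (counter 5, T1.r 5)
[10] T1.cas  hit  (counter 6, T1.r 5)
[11] T0.load  rd  (counter 6, T0.r 6)
[12] T1.load  rd  (counter 6, T1.r 6)
[13] T1.cas  hit  (counter 7, T1.r 6)
[14] T1.load  rd  (counter 7, T1.r 7)
[15] T1.cas  hit  (counter 8, T1.r 7)
[16] T0.cas  miss  (counter 8, T0.r 6)

T1 = (5, 0)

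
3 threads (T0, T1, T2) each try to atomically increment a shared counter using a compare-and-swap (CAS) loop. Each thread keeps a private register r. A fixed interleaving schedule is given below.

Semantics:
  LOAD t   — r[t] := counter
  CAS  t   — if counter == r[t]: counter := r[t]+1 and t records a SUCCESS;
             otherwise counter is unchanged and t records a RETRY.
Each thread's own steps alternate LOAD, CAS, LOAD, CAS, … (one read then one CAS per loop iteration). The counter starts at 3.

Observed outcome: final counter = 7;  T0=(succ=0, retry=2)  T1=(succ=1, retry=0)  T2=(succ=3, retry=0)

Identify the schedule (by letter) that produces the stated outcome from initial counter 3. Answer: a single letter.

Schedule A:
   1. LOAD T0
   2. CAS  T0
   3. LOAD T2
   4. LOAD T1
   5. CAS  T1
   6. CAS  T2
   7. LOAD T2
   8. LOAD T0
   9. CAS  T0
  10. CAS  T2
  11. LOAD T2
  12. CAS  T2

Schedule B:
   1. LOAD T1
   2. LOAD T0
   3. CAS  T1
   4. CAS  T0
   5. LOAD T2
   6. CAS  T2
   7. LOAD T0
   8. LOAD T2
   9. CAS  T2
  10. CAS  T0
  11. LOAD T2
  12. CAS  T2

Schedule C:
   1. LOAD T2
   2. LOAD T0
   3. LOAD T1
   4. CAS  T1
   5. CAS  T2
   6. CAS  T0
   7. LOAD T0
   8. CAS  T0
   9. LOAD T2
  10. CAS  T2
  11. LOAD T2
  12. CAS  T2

B

Simulating candidate B:
#1 T1 reads 3
#2 T0 reads 3
#3 T1 CAS(3→4) writes; counter now 4
#4 T0 CAS(3→4) fails; counter now 4
#5 T2 reads 4
#6 T2 CAS(4→5) writes; counter now 5
#7 T0 reads 5
#8 T2 reads 5
#9 T2 CAS(5→6) writes; counter now 6
#10 T0 CAS(5→6) fails; counter now 6
#11 T2 reads 6
#12 T2 CAS(6→7) writes; counter now 7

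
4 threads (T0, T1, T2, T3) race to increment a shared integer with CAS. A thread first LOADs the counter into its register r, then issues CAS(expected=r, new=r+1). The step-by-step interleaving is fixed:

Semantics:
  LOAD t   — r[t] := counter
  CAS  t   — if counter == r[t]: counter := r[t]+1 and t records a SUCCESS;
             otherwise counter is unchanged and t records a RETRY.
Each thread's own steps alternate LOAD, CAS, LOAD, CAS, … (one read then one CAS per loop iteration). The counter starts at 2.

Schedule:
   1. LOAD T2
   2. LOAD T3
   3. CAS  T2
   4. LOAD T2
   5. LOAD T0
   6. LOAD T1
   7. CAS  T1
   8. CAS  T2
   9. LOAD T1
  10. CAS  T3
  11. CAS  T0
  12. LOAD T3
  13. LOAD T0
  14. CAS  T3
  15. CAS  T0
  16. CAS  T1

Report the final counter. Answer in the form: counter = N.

counter = 5

step 1: T2 LOAD ⇒ load; ctr=2 reg=2
step 2: T3 LOAD ⇒ load; ctr=2 reg=2
step 3: T2 CAS ⇒ ok; ctr=3 reg=2
step 4: T2 LOAD ⇒ load; ctr=3 reg=3
step 5: T0 LOAD ⇒ load; ctr=3 reg=3
step 6: T1 LOAD ⇒ load; ctr=3 reg=3
step 7: T1 CAS ⇒ ok; ctr=4 reg=3
step 8: T2 CAS ⇒ retry; ctr=4 reg=3
step 9: T1 LOAD ⇒ load; ctr=4 reg=4
step 10: T3 CAS ⇒ retry; ctr=4 reg=2
step 11: T0 CAS ⇒ retry; ctr=4 reg=3
step 12: T3 LOAD ⇒ load; ctr=4 reg=4
step 13: T0 LOAD ⇒ load; ctr=4 reg=4
step 14: T3 CAS ⇒ ok; ctr=5 reg=4
step 15: T0 CAS ⇒ retry; ctr=5 reg=4
step 16: T1 CAS ⇒ retry; ctr=5 reg=4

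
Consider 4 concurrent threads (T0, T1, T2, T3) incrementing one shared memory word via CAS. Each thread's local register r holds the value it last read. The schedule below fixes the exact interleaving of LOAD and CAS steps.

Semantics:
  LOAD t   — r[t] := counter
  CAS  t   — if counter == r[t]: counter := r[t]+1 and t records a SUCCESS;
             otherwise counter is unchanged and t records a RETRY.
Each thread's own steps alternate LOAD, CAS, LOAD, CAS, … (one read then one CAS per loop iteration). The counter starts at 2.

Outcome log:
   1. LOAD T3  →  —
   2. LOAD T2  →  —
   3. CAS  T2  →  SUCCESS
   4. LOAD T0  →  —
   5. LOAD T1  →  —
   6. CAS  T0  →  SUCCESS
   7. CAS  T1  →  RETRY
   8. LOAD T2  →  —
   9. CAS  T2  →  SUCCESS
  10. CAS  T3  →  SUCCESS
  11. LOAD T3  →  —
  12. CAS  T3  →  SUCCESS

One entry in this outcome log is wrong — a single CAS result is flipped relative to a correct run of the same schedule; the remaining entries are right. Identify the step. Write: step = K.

Re-executing:
[1] T3.load  rd  (counter 2, T3.r 2)
[2] T2.load  rd  (counter 2, T2.r 2)
[3] T2.cas  hit  (counter 3, T2.r 2)
[4] T0.load  rd  (counter 3, T0.r 3)
[5] T1.load  rd  (counter 3, T1.r 3)
[6] T0.cas  hit  (counter 4, T0.r 3)
[7] T1.cas  miss  (counter 4, T1.r 3)
[8] T2.load  rd  (counter 4, T2.r 4)
[9] T2.cas  hit  (counter 5, T2.r 4)
[10] T3.cas  miss  (counter 5, T3.r 2)
[11] T3.load  rd  (counter 5, T3.r 5)
[12] T3.cas  hit  (counter 6, T3.r 5)
Mismatch at 10.

step = 10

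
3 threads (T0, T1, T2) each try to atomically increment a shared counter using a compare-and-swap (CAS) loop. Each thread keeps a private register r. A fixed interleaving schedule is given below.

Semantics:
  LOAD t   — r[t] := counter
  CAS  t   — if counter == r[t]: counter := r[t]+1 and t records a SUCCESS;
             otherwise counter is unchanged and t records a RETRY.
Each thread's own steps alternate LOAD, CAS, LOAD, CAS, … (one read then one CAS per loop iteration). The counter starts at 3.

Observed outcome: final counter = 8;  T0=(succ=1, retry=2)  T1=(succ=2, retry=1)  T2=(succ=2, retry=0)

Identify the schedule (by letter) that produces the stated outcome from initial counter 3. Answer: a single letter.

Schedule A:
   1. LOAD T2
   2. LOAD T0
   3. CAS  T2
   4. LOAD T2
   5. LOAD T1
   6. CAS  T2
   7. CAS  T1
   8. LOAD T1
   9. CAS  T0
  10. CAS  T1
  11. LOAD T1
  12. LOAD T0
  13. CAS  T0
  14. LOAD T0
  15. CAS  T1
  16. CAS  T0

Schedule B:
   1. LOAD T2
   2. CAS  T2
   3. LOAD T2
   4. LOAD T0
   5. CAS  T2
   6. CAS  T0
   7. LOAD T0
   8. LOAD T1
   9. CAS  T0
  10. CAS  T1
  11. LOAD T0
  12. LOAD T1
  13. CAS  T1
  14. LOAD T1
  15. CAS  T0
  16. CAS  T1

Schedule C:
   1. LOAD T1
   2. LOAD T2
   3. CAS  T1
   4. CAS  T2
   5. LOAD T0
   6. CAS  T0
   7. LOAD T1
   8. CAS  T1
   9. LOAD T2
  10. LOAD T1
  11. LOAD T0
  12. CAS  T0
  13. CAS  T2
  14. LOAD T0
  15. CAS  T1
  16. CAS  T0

Run B:
[1] T2.load  rd  (counter 3, T2.r 3)
[2] T2.cas  hit  (counter 4, T2.r 3)
[3] T2.load  rd  (counter 4, T2.r 4)
[4] T0.load  rd  (counter 4, T0.r 4)
[5] T2.cas  hit  (counter 5, T2.r 4)
[6] T0.cas  miss  (counter 5, T0.r 4)
[7] T0.load  rd  (counter 5, T0.r 5)
[8] T1.load  rd  (counter 5, T1.r 5)
[9] T0.cas  hit  (counter 6, T0.r 5)
[10] T1.cas  miss  (counter 6, T1.r 5)
[11] T0.load  rd  (counter 6, T0.r 6)
[12] T1.load  rd  (counter 6, T1.r 6)
[13] T1.cas  hit  (counter 7, T1.r 6)
[14] T1.load  rd  (counter 7, T1.r 7)
[15] T0.cas  miss  (counter 7, T0.r 6)
[16] T1.cas  hit  (counter 8, T1.r 7)

B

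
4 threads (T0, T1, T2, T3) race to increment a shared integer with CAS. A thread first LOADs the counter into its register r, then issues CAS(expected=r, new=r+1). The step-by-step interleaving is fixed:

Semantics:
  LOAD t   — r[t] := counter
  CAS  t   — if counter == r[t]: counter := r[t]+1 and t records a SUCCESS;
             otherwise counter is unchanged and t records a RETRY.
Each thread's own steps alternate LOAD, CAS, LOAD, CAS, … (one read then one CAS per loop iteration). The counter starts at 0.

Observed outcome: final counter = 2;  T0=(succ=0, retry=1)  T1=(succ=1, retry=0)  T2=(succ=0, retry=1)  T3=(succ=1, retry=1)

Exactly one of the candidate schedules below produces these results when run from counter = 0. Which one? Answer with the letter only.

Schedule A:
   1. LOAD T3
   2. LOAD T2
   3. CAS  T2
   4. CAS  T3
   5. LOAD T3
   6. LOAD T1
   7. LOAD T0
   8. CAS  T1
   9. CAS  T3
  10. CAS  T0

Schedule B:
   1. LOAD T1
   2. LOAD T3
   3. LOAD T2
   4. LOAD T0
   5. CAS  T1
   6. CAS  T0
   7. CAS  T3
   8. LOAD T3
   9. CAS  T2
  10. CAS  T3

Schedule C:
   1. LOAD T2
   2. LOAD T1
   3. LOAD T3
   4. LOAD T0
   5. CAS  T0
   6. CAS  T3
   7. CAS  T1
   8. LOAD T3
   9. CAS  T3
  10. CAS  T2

Tracing schedule B:
[1] T1.load  rd  (counter 0, T1.r 0)
[2] T3.load  rd  (counter 0, T3.r 0)
[3] T2.load  rd  (counter 0, T2.r 0)
[4] T0.load  rd  (counter 0, T0.r 0)
[5] T1.cas  hit  (counter 1, T1.r 0)
[6] T0.cas  miss  (counter 1, T0.r 0)
[7] T3.cas  miss  (counter 1, T3.r 0)
[8] T3.load  rd  (counter 1, T3.r 1)
[9] T2.cas  miss  (counter 1, T2.r 0)
[10] T3.cas  hit  (counter 2, T3.r 1)

B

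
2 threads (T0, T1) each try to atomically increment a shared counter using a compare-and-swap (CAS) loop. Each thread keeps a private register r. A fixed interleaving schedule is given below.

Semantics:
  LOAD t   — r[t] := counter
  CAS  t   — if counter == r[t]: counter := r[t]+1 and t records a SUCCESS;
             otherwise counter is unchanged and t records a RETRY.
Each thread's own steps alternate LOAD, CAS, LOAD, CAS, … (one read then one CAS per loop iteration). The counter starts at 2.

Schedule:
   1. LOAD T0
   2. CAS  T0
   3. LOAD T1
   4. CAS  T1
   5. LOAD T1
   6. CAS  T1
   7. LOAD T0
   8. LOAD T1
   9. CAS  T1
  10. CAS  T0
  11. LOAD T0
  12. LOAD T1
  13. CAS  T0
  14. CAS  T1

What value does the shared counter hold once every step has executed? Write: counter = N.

#1 T0 reads 2
#2 T0 CAS(2→3) writes; counter now 3
#3 T1 reads 3
#4 T1 CAS(3→4) writes; counter now 4
#5 T1 reads 4
#6 T1 CAS(4→5) writes; counter now 5
#7 T0 reads 5
#8 T1 reads 5
#9 T1 CAS(5→6) writes; counter now 6
#10 T0 CAS(5→6) fails; counter now 6
#11 T0 reads 6
#12 T1 reads 6
#13 T0 CAS(6→7) writes; counter now 7
#14 T1 CAS(6→7) fails; counter now 7

counter = 7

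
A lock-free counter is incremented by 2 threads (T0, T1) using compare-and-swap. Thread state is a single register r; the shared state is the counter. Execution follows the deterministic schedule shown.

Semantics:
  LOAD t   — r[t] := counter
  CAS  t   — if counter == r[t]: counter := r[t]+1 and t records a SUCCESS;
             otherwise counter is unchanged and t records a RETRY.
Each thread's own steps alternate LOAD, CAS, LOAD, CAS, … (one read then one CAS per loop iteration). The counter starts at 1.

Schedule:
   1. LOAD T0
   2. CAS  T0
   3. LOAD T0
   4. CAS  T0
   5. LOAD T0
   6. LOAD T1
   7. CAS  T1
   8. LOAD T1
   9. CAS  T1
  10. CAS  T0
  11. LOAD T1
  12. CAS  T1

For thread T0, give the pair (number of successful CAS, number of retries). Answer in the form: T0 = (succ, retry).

step 1: T0 LOAD ⇒ load; ctr=1 reg=1
step 2: T0 CAS ⇒ ok; ctr=2 reg=1
step 3: T0 LOAD ⇒ load; ctr=2 reg=2
step 4: T0 CAS ⇒ ok; ctr=3 reg=2
step 5: T0 LOAD ⇒ load; ctr=3 reg=3
step 6: T1 LOAD ⇒ load; ctr=3 reg=3
step 7: T1 CAS ⇒ ok; ctr=4 reg=3
step 8: T1 LOAD ⇒ load; ctr=4 reg=4
step 9: T1 CAS ⇒ ok; ctr=5 reg=4
step 10: T0 CAS ⇒ retry; ctr=5 reg=3
step 11: T1 LOAD ⇒ load; ctr=5 reg=5
step 12: T1 CAS ⇒ ok; ctr=6 reg=5

T0 = (2, 1)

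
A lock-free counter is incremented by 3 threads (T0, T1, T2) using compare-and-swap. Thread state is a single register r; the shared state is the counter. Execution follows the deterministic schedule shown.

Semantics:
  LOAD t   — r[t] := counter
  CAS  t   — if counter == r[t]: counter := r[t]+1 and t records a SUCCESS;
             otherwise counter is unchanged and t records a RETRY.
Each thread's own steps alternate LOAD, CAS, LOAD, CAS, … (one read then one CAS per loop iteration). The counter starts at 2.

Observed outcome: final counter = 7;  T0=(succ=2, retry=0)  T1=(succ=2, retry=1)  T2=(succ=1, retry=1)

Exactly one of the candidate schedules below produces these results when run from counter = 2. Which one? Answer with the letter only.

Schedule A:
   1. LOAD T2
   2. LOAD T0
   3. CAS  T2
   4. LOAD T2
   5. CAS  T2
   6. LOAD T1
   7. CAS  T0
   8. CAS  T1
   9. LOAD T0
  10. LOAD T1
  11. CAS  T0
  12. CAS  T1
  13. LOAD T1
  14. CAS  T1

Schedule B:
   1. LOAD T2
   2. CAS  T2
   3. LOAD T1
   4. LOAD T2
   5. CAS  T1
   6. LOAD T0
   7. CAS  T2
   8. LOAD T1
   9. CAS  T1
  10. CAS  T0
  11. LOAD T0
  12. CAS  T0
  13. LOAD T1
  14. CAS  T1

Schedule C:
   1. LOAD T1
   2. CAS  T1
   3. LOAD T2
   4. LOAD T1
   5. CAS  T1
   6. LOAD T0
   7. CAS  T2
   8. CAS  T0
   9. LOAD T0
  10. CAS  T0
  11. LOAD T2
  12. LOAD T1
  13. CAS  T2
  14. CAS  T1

C

Simulating candidate C:
1. LOAD T1 → mem=2 r[T1]=2 [LOAD]
2. CAS T1 → mem=3 r[T1]=2 [OK]
3. LOAD T2 → mem=3 r[T2]=3 [LOAD]
4. LOAD T1 → mem=3 r[T1]=3 [LOAD]
5. CAS T1 → mem=4 r[T1]=3 [OK]
6. LOAD T0 → mem=4 r[T0]=4 [LOAD]
7. CAS T2 → mem=4 r[T2]=3 [RETRY]
8. CAS T0 → mem=5 r[T0]=4 [OK]
9. LOAD T0 → mem=5 r[T0]=5 [LOAD]
10. CAS T0 → mem=6 r[T0]=5 [OK]
11. LOAD T2 → mem=6 r[T2]=6 [LOAD]
12. LOAD T1 → mem=6 r[T1]=6 [LOAD]
13. CAS T2 → mem=7 r[T2]=6 [OK]
14. CAS T1 → mem=7 r[T1]=6 [RETRY]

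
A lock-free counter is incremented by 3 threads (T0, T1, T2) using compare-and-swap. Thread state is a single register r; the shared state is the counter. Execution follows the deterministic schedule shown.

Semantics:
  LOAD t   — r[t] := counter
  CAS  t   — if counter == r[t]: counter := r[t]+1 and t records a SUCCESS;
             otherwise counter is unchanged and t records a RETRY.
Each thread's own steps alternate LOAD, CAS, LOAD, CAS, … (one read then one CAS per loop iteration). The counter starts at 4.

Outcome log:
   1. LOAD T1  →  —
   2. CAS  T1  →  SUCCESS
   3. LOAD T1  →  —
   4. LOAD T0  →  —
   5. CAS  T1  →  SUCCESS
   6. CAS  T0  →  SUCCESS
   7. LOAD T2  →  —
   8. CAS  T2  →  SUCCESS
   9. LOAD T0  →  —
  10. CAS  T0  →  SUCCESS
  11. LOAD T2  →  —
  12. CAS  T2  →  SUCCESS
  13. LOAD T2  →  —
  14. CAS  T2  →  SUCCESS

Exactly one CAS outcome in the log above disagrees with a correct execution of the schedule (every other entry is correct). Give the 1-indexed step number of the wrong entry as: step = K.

step = 6

Re-executing:
#1 T1 reads 4
#2 T1 CAS(4→5) writes; counter now 5
#3 T1 reads 5
#4 T0 reads 5
#5 T1 CAS(5→6) writes; counter now 6
#6 T0 CAS(5→6) fails; counter now 6
#7 T2 reads 6
#8 T2 CAS(6→7) writes; counter now 7
#9 T0 reads 7
#10 T0 CAS(7→8) writes; counter now 8
#11 T2 reads 8
#12 T2 CAS(8→9) writes; counter now 9
#13 T2 reads 9
#14 T2 CAS(9→10) writes; counter now 10
Log disagrees first at step 6.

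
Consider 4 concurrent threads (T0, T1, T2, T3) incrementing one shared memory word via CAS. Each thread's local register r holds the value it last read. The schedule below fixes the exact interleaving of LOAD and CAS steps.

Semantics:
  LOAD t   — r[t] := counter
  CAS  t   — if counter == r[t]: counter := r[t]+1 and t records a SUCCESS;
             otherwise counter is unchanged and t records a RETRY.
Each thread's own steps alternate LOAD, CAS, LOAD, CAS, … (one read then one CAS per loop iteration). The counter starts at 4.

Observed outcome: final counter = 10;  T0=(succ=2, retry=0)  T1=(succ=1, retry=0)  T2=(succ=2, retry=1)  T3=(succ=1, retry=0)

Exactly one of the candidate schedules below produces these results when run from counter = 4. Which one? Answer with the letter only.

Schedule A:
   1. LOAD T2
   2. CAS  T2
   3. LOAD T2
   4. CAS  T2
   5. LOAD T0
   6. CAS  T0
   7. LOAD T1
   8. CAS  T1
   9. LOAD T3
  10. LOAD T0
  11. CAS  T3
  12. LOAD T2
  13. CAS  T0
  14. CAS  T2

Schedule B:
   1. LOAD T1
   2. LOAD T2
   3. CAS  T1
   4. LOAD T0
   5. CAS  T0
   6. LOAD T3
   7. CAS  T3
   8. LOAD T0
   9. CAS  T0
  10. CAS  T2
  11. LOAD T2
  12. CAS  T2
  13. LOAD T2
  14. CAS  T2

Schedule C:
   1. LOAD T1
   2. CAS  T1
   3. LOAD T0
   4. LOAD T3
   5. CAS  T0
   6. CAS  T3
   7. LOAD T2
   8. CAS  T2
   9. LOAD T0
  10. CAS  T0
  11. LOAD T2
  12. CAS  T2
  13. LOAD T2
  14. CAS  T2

B

Tracing schedule B:
T1 LOAD — after: cnt=4, r=4 — load
T2 LOAD — after: cnt=4, r=4 — load
T1 CAS — after: cnt=5, r=4 — ok
T0 LOAD — after: cnt=5, r=5 — load
T0 CAS — after: cnt=6, r=5 — ok
T3 LOAD — after: cnt=6, r=6 — load
T3 CAS — after: cnt=7, r=6 — ok
T0 LOAD — after: cnt=7, r=7 — load
T0 CAS — after: cnt=8, r=7 — ok
T2 CAS — after: cnt=8, r=4 — retry
T2 LOAD — after: cnt=8, r=8 — load
T2 CAS — after: cnt=9, r=8 — ok
T2 LOAD — after: cnt=9, r=9 — load
T2 CAS — after: cnt=10, r=9 — ok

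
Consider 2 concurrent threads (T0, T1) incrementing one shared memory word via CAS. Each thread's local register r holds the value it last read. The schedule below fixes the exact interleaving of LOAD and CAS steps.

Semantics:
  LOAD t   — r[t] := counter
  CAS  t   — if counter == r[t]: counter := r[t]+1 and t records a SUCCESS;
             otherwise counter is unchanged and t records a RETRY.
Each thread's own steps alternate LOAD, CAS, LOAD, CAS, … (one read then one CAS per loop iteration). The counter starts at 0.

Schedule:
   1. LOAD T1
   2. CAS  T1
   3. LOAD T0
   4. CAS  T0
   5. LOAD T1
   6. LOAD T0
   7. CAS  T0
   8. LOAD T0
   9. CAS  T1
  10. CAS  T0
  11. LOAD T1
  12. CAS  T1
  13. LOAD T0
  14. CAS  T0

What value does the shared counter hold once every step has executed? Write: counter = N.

counter = 6

T1 LOAD — after: cnt=0, r=0 — load
T1 CAS — after: cnt=1, r=0 — ok
T0 LOAD — after: cnt=1, r=1 — load
T0 CAS — after: cnt=2, r=1 — ok
T1 LOAD — after: cnt=2, r=2 — load
T0 LOAD — after: cnt=2, r=2 — load
T0 CAS — after: cnt=3, r=2 — ok
T0 LOAD — after: cnt=3, r=3 — load
T1 CAS — after: cnt=3, r=2 — retry
T0 CAS — after: cnt=4, r=3 — ok
T1 LOAD — after: cnt=4, r=4 — load
T1 CAS — after: cnt=5, r=4 — ok
T0 LOAD — after: cnt=5, r=5 — load
T0 CAS — after: cnt=6, r=5 — ok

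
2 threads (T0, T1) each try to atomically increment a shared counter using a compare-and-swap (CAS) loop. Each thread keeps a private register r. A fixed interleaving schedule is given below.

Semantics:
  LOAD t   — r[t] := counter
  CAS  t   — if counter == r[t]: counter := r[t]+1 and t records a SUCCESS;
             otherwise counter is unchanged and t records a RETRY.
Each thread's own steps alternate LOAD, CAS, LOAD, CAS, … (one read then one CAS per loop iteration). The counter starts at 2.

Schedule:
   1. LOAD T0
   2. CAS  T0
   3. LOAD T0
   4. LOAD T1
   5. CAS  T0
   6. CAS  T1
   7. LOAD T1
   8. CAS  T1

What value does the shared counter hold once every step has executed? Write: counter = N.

1. LOAD T0 → mem=2 r[T0]=2 [LOAD]
2. CAS T0 → mem=3 r[T0]=2 [OK]
3. LOAD T0 → mem=3 r[T0]=3 [LOAD]
4. LOAD T1 → mem=3 r[T1]=3 [LOAD]
5. CAS T0 → mem=4 r[T0]=3 [OK]
6. CAS T1 → mem=4 r[T1]=3 [RETRY]
7. LOAD T1 → mem=4 r[T1]=4 [LOAD]
8. CAS T1 → mem=5 r[T1]=4 [OK]

counter = 5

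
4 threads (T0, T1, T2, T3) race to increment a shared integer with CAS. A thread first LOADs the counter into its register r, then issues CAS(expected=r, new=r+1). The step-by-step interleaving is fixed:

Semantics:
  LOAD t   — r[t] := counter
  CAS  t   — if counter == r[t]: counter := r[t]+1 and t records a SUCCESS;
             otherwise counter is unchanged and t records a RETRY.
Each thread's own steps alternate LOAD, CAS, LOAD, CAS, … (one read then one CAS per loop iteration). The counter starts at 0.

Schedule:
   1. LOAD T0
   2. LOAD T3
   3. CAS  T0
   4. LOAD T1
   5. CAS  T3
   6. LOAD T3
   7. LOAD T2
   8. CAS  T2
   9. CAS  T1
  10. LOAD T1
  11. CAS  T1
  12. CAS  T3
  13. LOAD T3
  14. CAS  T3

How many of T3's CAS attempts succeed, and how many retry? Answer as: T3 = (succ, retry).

T3 = (1, 2)

#1 T0 reads 0
#2 T3 reads 0
#3 T0 CAS(0→1) writes; counter now 1
#4 T1 reads 1
#5 T3 CAS(0→1) fails; counter now 1
#6 T3 reads 1
#7 T2 reads 1
#8 T2 CAS(1→2) writes; counter now 2
#9 T1 CAS(1→2) fails; counter now 2
#10 T1 reads 2
#11 T1 CAS(2→3) writes; counter now 3
#12 T3 CAS(1→2) fails; counter now 3
#13 T3 reads 3
#14 T3 CAS(3→4) writes; counter now 4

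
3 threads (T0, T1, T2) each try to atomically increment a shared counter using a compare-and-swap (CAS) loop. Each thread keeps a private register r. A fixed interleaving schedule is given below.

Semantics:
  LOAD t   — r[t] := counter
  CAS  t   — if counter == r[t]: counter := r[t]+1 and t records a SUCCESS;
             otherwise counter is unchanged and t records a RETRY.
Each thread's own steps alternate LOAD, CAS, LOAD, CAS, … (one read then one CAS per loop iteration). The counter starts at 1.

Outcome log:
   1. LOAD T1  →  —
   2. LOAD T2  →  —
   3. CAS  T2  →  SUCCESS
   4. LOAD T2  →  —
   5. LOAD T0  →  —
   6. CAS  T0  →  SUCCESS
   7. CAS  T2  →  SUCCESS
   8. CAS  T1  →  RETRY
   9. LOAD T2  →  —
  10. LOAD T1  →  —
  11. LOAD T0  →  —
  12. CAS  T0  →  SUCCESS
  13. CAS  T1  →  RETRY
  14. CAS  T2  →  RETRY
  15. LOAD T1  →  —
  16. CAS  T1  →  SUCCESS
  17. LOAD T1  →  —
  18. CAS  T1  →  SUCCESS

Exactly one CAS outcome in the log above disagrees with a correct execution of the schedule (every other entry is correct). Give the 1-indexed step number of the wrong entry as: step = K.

Re-executing:
[1] T1.load  rd  (counter 1, T1.r 1)
[2] T2.load  rd  (counter 1, T2.r 1)
[3] T2.cas  hit  (counter 2, T2.r 1)
[4] T2.load  rd  (counter 2, T2.r 2)
[5] T0.load  rd  (counter 2, T0.r 2)
[6] T0.cas  hit  (counter 3, T0.r 2)
[7] T2.cas  miss  (counter 3, T2.r 2)
[8] T1.cas  miss  (counter 3, T1.r 1)
[9] T2.load  rd  (counter 3, T2.r 3)
[10] T1.load  rd  (counter 3, T1.r 3)
[11] T0.load  rd  (counter 3, T0.r 3)
[12] T0.cas  hit  (counter 4, T0.r 3)
[13] T1.cas  miss  (counter 4, T1.r 3)
[14] T2.cas  miss  (counter 4, T2.r 3)
[15] T1.load  rd  (counter 4, T1.r 4)
[16] T1.cas  hit  (counter 5, T1.r 4)
[17] T1.load  rd  (counter 5, T1.r 5)
[18] T1.cas  hit  (counter 6, T1.r 5)
Mismatch at 7.

step = 7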